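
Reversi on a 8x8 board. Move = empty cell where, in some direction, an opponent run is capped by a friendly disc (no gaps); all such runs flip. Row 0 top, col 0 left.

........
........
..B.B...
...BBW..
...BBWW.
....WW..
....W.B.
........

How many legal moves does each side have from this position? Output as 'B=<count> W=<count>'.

-- B to move --
(2,5): no bracket -> illegal
(2,6): flips 1 -> legal
(3,6): flips 1 -> legal
(3,7): no bracket -> illegal
(4,7): flips 2 -> legal
(5,3): no bracket -> illegal
(5,6): flips 1 -> legal
(5,7): flips 2 -> legal
(6,3): no bracket -> illegal
(6,5): flips 1 -> legal
(7,3): no bracket -> illegal
(7,4): flips 2 -> legal
(7,5): no bracket -> illegal
B mobility = 7
-- W to move --
(1,1): flips 3 -> legal
(1,2): no bracket -> illegal
(1,3): flips 1 -> legal
(1,4): flips 3 -> legal
(1,5): no bracket -> illegal
(2,1): no bracket -> illegal
(2,3): flips 1 -> legal
(2,5): no bracket -> illegal
(3,1): no bracket -> illegal
(3,2): flips 3 -> legal
(4,2): flips 2 -> legal
(5,2): no bracket -> illegal
(5,3): flips 1 -> legal
(5,6): no bracket -> illegal
(5,7): no bracket -> illegal
(6,5): no bracket -> illegal
(6,7): no bracket -> illegal
(7,5): no bracket -> illegal
(7,6): no bracket -> illegal
(7,7): flips 1 -> legal
W mobility = 8

Answer: B=7 W=8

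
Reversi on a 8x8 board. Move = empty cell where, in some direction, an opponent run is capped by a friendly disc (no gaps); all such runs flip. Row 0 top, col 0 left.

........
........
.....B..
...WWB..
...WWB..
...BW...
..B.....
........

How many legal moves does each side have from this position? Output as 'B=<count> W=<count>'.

Answer: B=6 W=8

Derivation:
-- B to move --
(2,2): no bracket -> illegal
(2,3): flips 3 -> legal
(2,4): no bracket -> illegal
(3,2): flips 2 -> legal
(4,2): flips 2 -> legal
(5,2): flips 2 -> legal
(5,5): flips 1 -> legal
(6,3): flips 1 -> legal
(6,4): no bracket -> illegal
(6,5): no bracket -> illegal
B mobility = 6
-- W to move --
(1,4): no bracket -> illegal
(1,5): no bracket -> illegal
(1,6): flips 1 -> legal
(2,4): no bracket -> illegal
(2,6): flips 1 -> legal
(3,6): flips 2 -> legal
(4,2): no bracket -> illegal
(4,6): flips 1 -> legal
(5,1): no bracket -> illegal
(5,2): flips 1 -> legal
(5,5): no bracket -> illegal
(5,6): flips 1 -> legal
(6,1): no bracket -> illegal
(6,3): flips 1 -> legal
(6,4): no bracket -> illegal
(7,1): flips 2 -> legal
(7,2): no bracket -> illegal
(7,3): no bracket -> illegal
W mobility = 8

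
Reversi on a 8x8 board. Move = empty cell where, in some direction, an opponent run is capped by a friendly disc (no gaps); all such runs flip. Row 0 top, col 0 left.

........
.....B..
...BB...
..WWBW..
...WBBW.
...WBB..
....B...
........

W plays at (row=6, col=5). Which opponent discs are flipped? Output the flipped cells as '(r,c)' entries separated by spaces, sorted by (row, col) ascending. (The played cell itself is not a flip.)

Dir NW: opp run (5,4) capped by W -> flip
Dir N: opp run (5,5) (4,5) capped by W -> flip
Dir NE: first cell '.' (not opp) -> no flip
Dir W: opp run (6,4), next='.' -> no flip
Dir E: first cell '.' (not opp) -> no flip
Dir SW: first cell '.' (not opp) -> no flip
Dir S: first cell '.' (not opp) -> no flip
Dir SE: first cell '.' (not opp) -> no flip

Answer: (4,5) (5,4) (5,5)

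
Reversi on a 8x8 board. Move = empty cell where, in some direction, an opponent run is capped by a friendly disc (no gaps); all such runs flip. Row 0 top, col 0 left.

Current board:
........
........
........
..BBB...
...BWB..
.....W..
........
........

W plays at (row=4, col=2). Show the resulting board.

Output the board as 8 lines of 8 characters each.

Place W at (4,2); scan 8 dirs for brackets.
Dir NW: first cell '.' (not opp) -> no flip
Dir N: opp run (3,2), next='.' -> no flip
Dir NE: opp run (3,3), next='.' -> no flip
Dir W: first cell '.' (not opp) -> no flip
Dir E: opp run (4,3) capped by W -> flip
Dir SW: first cell '.' (not opp) -> no flip
Dir S: first cell '.' (not opp) -> no flip
Dir SE: first cell '.' (not opp) -> no flip
All flips: (4,3)

Answer: ........
........
........
..BBB...
..WWWB..
.....W..
........
........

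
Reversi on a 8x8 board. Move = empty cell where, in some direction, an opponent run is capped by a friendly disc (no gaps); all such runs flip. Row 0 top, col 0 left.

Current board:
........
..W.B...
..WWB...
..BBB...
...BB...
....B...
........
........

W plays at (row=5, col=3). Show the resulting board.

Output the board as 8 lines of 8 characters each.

Answer: ........
..W.B...
..WWB...
..BWB...
...WB...
...WB...
........
........

Derivation:
Place W at (5,3); scan 8 dirs for brackets.
Dir NW: first cell '.' (not opp) -> no flip
Dir N: opp run (4,3) (3,3) capped by W -> flip
Dir NE: opp run (4,4), next='.' -> no flip
Dir W: first cell '.' (not opp) -> no flip
Dir E: opp run (5,4), next='.' -> no flip
Dir SW: first cell '.' (not opp) -> no flip
Dir S: first cell '.' (not opp) -> no flip
Dir SE: first cell '.' (not opp) -> no flip
All flips: (3,3) (4,3)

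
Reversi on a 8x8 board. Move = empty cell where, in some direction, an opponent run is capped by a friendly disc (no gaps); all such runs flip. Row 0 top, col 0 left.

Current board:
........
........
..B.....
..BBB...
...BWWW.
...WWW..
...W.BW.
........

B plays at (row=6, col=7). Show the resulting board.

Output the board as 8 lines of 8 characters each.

Place B at (6,7); scan 8 dirs for brackets.
Dir NW: first cell '.' (not opp) -> no flip
Dir N: first cell '.' (not opp) -> no flip
Dir NE: edge -> no flip
Dir W: opp run (6,6) capped by B -> flip
Dir E: edge -> no flip
Dir SW: first cell '.' (not opp) -> no flip
Dir S: first cell '.' (not opp) -> no flip
Dir SE: edge -> no flip
All flips: (6,6)

Answer: ........
........
..B.....
..BBB...
...BWWW.
...WWW..
...W.BBB
........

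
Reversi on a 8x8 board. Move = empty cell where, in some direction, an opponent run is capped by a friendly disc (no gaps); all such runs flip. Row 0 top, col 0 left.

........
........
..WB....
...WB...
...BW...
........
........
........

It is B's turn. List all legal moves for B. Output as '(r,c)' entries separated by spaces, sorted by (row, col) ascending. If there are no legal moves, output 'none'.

Answer: (2,1) (3,2) (4,5) (5,4)

Derivation:
(1,1): no bracket -> illegal
(1,2): no bracket -> illegal
(1,3): no bracket -> illegal
(2,1): flips 1 -> legal
(2,4): no bracket -> illegal
(3,1): no bracket -> illegal
(3,2): flips 1 -> legal
(3,5): no bracket -> illegal
(4,2): no bracket -> illegal
(4,5): flips 1 -> legal
(5,3): no bracket -> illegal
(5,4): flips 1 -> legal
(5,5): no bracket -> illegal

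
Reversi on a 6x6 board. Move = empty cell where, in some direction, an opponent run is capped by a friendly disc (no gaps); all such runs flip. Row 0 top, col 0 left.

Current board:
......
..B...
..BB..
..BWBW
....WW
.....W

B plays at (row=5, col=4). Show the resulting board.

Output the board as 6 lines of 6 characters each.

Answer: ......
..B...
..BB..
..BWBW
....BW
....BW

Derivation:
Place B at (5,4); scan 8 dirs for brackets.
Dir NW: first cell '.' (not opp) -> no flip
Dir N: opp run (4,4) capped by B -> flip
Dir NE: opp run (4,5), next=edge -> no flip
Dir W: first cell '.' (not opp) -> no flip
Dir E: opp run (5,5), next=edge -> no flip
Dir SW: edge -> no flip
Dir S: edge -> no flip
Dir SE: edge -> no flip
All flips: (4,4)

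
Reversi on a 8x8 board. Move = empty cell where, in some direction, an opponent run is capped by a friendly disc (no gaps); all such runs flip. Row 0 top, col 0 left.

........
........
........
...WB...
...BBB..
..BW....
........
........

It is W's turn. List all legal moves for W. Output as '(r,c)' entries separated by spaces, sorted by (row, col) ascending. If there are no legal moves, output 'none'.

Answer: (3,5) (5,1) (5,5)

Derivation:
(2,3): no bracket -> illegal
(2,4): no bracket -> illegal
(2,5): no bracket -> illegal
(3,2): no bracket -> illegal
(3,5): flips 2 -> legal
(3,6): no bracket -> illegal
(4,1): no bracket -> illegal
(4,2): no bracket -> illegal
(4,6): no bracket -> illegal
(5,1): flips 1 -> legal
(5,4): no bracket -> illegal
(5,5): flips 1 -> legal
(5,6): no bracket -> illegal
(6,1): no bracket -> illegal
(6,2): no bracket -> illegal
(6,3): no bracket -> illegal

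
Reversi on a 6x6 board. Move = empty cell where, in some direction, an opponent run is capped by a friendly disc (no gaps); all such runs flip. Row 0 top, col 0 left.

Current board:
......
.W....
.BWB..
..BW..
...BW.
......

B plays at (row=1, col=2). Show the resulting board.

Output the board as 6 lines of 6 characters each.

Answer: ......
.WB...
.BBB..
..BW..
...BW.
......

Derivation:
Place B at (1,2); scan 8 dirs for brackets.
Dir NW: first cell '.' (not opp) -> no flip
Dir N: first cell '.' (not opp) -> no flip
Dir NE: first cell '.' (not opp) -> no flip
Dir W: opp run (1,1), next='.' -> no flip
Dir E: first cell '.' (not opp) -> no flip
Dir SW: first cell 'B' (not opp) -> no flip
Dir S: opp run (2,2) capped by B -> flip
Dir SE: first cell 'B' (not opp) -> no flip
All flips: (2,2)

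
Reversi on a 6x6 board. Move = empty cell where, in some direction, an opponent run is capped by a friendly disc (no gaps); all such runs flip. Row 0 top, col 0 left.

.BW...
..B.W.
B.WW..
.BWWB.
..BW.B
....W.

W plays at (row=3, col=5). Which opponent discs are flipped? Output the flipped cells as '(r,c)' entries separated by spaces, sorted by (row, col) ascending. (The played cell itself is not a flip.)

Dir NW: first cell '.' (not opp) -> no flip
Dir N: first cell '.' (not opp) -> no flip
Dir NE: edge -> no flip
Dir W: opp run (3,4) capped by W -> flip
Dir E: edge -> no flip
Dir SW: first cell '.' (not opp) -> no flip
Dir S: opp run (4,5), next='.' -> no flip
Dir SE: edge -> no flip

Answer: (3,4)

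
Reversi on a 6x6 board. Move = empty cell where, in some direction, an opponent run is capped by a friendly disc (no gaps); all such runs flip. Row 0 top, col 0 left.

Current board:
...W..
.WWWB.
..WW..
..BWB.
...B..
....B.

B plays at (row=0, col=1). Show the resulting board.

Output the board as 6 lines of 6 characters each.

Answer: .B.W..
.WBWB.
..WB..
..BWB.
...B..
....B.

Derivation:
Place B at (0,1); scan 8 dirs for brackets.
Dir NW: edge -> no flip
Dir N: edge -> no flip
Dir NE: edge -> no flip
Dir W: first cell '.' (not opp) -> no flip
Dir E: first cell '.' (not opp) -> no flip
Dir SW: first cell '.' (not opp) -> no flip
Dir S: opp run (1,1), next='.' -> no flip
Dir SE: opp run (1,2) (2,3) capped by B -> flip
All flips: (1,2) (2,3)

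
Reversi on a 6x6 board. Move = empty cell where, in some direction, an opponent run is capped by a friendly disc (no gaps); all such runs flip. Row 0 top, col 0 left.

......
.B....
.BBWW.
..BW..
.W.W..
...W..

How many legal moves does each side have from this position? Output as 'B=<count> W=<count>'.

Answer: B=6 W=4

Derivation:
-- B to move --
(1,2): no bracket -> illegal
(1,3): no bracket -> illegal
(1,4): flips 1 -> legal
(1,5): no bracket -> illegal
(2,5): flips 2 -> legal
(3,0): no bracket -> illegal
(3,1): no bracket -> illegal
(3,4): flips 1 -> legal
(3,5): no bracket -> illegal
(4,0): no bracket -> illegal
(4,2): no bracket -> illegal
(4,4): flips 1 -> legal
(5,0): flips 1 -> legal
(5,1): no bracket -> illegal
(5,2): no bracket -> illegal
(5,4): flips 1 -> legal
B mobility = 6
-- W to move --
(0,0): flips 2 -> legal
(0,1): no bracket -> illegal
(0,2): no bracket -> illegal
(1,0): flips 2 -> legal
(1,2): no bracket -> illegal
(1,3): no bracket -> illegal
(2,0): flips 2 -> legal
(3,0): no bracket -> illegal
(3,1): flips 1 -> legal
(4,2): no bracket -> illegal
W mobility = 4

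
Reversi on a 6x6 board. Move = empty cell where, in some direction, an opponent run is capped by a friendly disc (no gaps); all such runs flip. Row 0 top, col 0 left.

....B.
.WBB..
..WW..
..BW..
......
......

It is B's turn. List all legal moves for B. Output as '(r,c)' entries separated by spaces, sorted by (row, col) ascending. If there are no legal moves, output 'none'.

Answer: (1,0) (1,4) (3,1) (3,4) (4,3)

Derivation:
(0,0): no bracket -> illegal
(0,1): no bracket -> illegal
(0,2): no bracket -> illegal
(1,0): flips 1 -> legal
(1,4): flips 1 -> legal
(2,0): no bracket -> illegal
(2,1): no bracket -> illegal
(2,4): no bracket -> illegal
(3,1): flips 1 -> legal
(3,4): flips 2 -> legal
(4,2): no bracket -> illegal
(4,3): flips 2 -> legal
(4,4): no bracket -> illegal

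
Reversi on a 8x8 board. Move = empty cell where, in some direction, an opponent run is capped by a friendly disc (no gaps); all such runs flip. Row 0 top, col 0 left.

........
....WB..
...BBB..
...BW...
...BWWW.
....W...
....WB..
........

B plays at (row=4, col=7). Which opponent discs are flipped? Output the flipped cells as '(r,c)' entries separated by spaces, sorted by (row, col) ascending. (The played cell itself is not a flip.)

Dir NW: first cell '.' (not opp) -> no flip
Dir N: first cell '.' (not opp) -> no flip
Dir NE: edge -> no flip
Dir W: opp run (4,6) (4,5) (4,4) capped by B -> flip
Dir E: edge -> no flip
Dir SW: first cell '.' (not opp) -> no flip
Dir S: first cell '.' (not opp) -> no flip
Dir SE: edge -> no flip

Answer: (4,4) (4,5) (4,6)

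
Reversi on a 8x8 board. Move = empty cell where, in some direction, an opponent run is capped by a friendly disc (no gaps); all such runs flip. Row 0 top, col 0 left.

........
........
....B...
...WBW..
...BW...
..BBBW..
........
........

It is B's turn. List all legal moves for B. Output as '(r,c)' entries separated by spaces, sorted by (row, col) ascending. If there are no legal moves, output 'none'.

(2,2): no bracket -> illegal
(2,3): flips 1 -> legal
(2,5): no bracket -> illegal
(2,6): flips 2 -> legal
(3,2): flips 1 -> legal
(3,6): flips 1 -> legal
(4,2): flips 1 -> legal
(4,5): flips 1 -> legal
(4,6): flips 1 -> legal
(5,6): flips 1 -> legal
(6,4): no bracket -> illegal
(6,5): no bracket -> illegal
(6,6): no bracket -> illegal

Answer: (2,3) (2,6) (3,2) (3,6) (4,2) (4,5) (4,6) (5,6)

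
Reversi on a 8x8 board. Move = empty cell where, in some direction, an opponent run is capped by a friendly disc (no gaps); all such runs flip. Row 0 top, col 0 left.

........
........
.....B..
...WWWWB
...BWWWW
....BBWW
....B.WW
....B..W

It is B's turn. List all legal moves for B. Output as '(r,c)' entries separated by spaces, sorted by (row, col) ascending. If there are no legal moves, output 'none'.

Answer: (2,2) (2,3) (2,4) (2,7) (3,2)

Derivation:
(2,2): flips 2 -> legal
(2,3): flips 1 -> legal
(2,4): flips 2 -> legal
(2,6): no bracket -> illegal
(2,7): flips 2 -> legal
(3,2): flips 4 -> legal
(4,2): no bracket -> illegal
(5,3): no bracket -> illegal
(6,5): no bracket -> illegal
(7,5): no bracket -> illegal
(7,6): no bracket -> illegal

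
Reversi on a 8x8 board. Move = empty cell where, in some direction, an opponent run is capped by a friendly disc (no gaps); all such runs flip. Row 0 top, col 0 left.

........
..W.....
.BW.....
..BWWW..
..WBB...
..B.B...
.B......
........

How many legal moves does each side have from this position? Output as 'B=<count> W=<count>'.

Answer: B=9 W=9

Derivation:
-- B to move --
(0,1): no bracket -> illegal
(0,2): flips 2 -> legal
(0,3): flips 1 -> legal
(1,1): flips 2 -> legal
(1,3): no bracket -> illegal
(2,3): flips 2 -> legal
(2,4): flips 1 -> legal
(2,5): flips 1 -> legal
(2,6): flips 1 -> legal
(3,1): no bracket -> illegal
(3,6): flips 3 -> legal
(4,1): flips 1 -> legal
(4,5): no bracket -> illegal
(4,6): no bracket -> illegal
(5,1): no bracket -> illegal
(5,3): no bracket -> illegal
B mobility = 9
-- W to move --
(1,0): no bracket -> illegal
(1,1): no bracket -> illegal
(2,0): flips 1 -> legal
(2,3): no bracket -> illegal
(3,0): flips 1 -> legal
(3,1): flips 1 -> legal
(4,1): no bracket -> illegal
(4,5): flips 2 -> legal
(5,0): no bracket -> illegal
(5,1): no bracket -> illegal
(5,3): flips 2 -> legal
(5,5): flips 1 -> legal
(6,0): no bracket -> illegal
(6,2): flips 1 -> legal
(6,3): no bracket -> illegal
(6,4): flips 2 -> legal
(6,5): no bracket -> illegal
(7,0): flips 3 -> legal
(7,1): no bracket -> illegal
(7,2): no bracket -> illegal
W mobility = 9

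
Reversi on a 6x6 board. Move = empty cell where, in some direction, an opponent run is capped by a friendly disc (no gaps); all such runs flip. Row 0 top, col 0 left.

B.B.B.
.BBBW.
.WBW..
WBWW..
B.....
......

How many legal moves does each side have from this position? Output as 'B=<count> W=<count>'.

Answer: B=7 W=5

Derivation:
-- B to move --
(0,3): no bracket -> illegal
(0,5): no bracket -> illegal
(1,0): no bracket -> illegal
(1,5): flips 1 -> legal
(2,0): flips 2 -> legal
(2,4): flips 2 -> legal
(2,5): no bracket -> illegal
(3,4): flips 3 -> legal
(4,1): no bracket -> illegal
(4,2): flips 1 -> legal
(4,3): flips 2 -> legal
(4,4): flips 1 -> legal
B mobility = 7
-- W to move --
(0,1): flips 2 -> legal
(0,3): flips 2 -> legal
(0,5): no bracket -> illegal
(1,0): flips 3 -> legal
(1,5): no bracket -> illegal
(2,0): no bracket -> illegal
(2,4): no bracket -> illegal
(4,1): flips 1 -> legal
(4,2): no bracket -> illegal
(5,0): flips 1 -> legal
(5,1): no bracket -> illegal
W mobility = 5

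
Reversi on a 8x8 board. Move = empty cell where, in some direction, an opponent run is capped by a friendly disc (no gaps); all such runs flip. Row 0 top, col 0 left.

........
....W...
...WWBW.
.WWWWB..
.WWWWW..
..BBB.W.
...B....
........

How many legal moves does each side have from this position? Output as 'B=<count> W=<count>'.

-- B to move --
(0,3): flips 1 -> legal
(0,4): flips 4 -> legal
(0,5): no bracket -> illegal
(1,2): no bracket -> illegal
(1,3): flips 4 -> legal
(1,5): no bracket -> illegal
(1,6): no bracket -> illegal
(1,7): flips 1 -> legal
(2,0): flips 2 -> legal
(2,1): flips 2 -> legal
(2,2): flips 4 -> legal
(2,7): flips 1 -> legal
(3,0): flips 5 -> legal
(3,6): flips 1 -> legal
(3,7): no bracket -> illegal
(4,0): no bracket -> illegal
(4,6): no bracket -> illegal
(4,7): no bracket -> illegal
(5,0): no bracket -> illegal
(5,1): no bracket -> illegal
(5,5): flips 1 -> legal
(5,7): no bracket -> illegal
(6,5): no bracket -> illegal
(6,6): no bracket -> illegal
(6,7): no bracket -> illegal
B mobility = 11
-- W to move --
(1,5): flips 2 -> legal
(1,6): flips 1 -> legal
(3,6): flips 2 -> legal
(4,6): flips 1 -> legal
(5,1): no bracket -> illegal
(5,5): no bracket -> illegal
(6,1): flips 1 -> legal
(6,2): flips 2 -> legal
(6,4): flips 2 -> legal
(6,5): flips 1 -> legal
(7,2): flips 2 -> legal
(7,3): flips 2 -> legal
(7,4): flips 2 -> legal
W mobility = 11

Answer: B=11 W=11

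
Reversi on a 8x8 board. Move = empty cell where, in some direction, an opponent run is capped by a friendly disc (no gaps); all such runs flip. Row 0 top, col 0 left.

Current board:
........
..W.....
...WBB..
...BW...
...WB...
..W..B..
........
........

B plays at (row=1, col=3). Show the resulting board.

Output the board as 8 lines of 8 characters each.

Answer: ........
..WB....
...BBB..
...BW...
...WB...
..W..B..
........
........

Derivation:
Place B at (1,3); scan 8 dirs for brackets.
Dir NW: first cell '.' (not opp) -> no flip
Dir N: first cell '.' (not opp) -> no flip
Dir NE: first cell '.' (not opp) -> no flip
Dir W: opp run (1,2), next='.' -> no flip
Dir E: first cell '.' (not opp) -> no flip
Dir SW: first cell '.' (not opp) -> no flip
Dir S: opp run (2,3) capped by B -> flip
Dir SE: first cell 'B' (not opp) -> no flip
All flips: (2,3)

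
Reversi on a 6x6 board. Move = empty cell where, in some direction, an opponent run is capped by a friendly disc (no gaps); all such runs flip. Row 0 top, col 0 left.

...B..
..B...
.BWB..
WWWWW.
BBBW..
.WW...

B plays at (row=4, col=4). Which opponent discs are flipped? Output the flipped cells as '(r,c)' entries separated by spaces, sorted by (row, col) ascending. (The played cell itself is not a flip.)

Dir NW: opp run (3,3) (2,2), next='.' -> no flip
Dir N: opp run (3,4), next='.' -> no flip
Dir NE: first cell '.' (not opp) -> no flip
Dir W: opp run (4,3) capped by B -> flip
Dir E: first cell '.' (not opp) -> no flip
Dir SW: first cell '.' (not opp) -> no flip
Dir S: first cell '.' (not opp) -> no flip
Dir SE: first cell '.' (not opp) -> no flip

Answer: (4,3)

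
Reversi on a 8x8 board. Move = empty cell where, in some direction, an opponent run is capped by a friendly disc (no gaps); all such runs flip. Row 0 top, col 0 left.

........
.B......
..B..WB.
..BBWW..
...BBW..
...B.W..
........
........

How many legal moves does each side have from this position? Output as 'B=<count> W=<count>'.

Answer: B=5 W=8

Derivation:
-- B to move --
(1,4): no bracket -> illegal
(1,5): no bracket -> illegal
(1,6): flips 2 -> legal
(2,3): no bracket -> illegal
(2,4): flips 2 -> legal
(3,6): flips 2 -> legal
(4,6): flips 1 -> legal
(5,4): no bracket -> illegal
(5,6): no bracket -> illegal
(6,4): no bracket -> illegal
(6,5): no bracket -> illegal
(6,6): flips 1 -> legal
B mobility = 5
-- W to move --
(0,0): flips 4 -> legal
(0,1): no bracket -> illegal
(0,2): no bracket -> illegal
(1,0): no bracket -> illegal
(1,2): no bracket -> illegal
(1,3): no bracket -> illegal
(1,5): no bracket -> illegal
(1,6): no bracket -> illegal
(1,7): flips 1 -> legal
(2,0): no bracket -> illegal
(2,1): no bracket -> illegal
(2,3): no bracket -> illegal
(2,4): no bracket -> illegal
(2,7): flips 1 -> legal
(3,1): flips 2 -> legal
(3,6): no bracket -> illegal
(3,7): no bracket -> illegal
(4,1): no bracket -> illegal
(4,2): flips 2 -> legal
(5,2): flips 1 -> legal
(5,4): flips 1 -> legal
(6,2): flips 2 -> legal
(6,3): no bracket -> illegal
(6,4): no bracket -> illegal
W mobility = 8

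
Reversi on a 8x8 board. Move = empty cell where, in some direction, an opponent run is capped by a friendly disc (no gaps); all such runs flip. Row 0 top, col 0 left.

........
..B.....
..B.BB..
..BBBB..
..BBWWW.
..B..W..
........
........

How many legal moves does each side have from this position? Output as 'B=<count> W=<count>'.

Answer: B=7 W=7

Derivation:
-- B to move --
(3,6): no bracket -> illegal
(3,7): no bracket -> illegal
(4,7): flips 3 -> legal
(5,3): flips 1 -> legal
(5,4): flips 1 -> legal
(5,6): flips 1 -> legal
(5,7): flips 1 -> legal
(6,4): no bracket -> illegal
(6,5): flips 2 -> legal
(6,6): flips 2 -> legal
B mobility = 7
-- W to move --
(0,1): no bracket -> illegal
(0,2): no bracket -> illegal
(0,3): no bracket -> illegal
(1,1): flips 2 -> legal
(1,3): flips 2 -> legal
(1,4): flips 2 -> legal
(1,5): flips 2 -> legal
(1,6): no bracket -> illegal
(2,1): no bracket -> illegal
(2,3): flips 1 -> legal
(2,6): flips 1 -> legal
(3,1): no bracket -> illegal
(3,6): no bracket -> illegal
(4,1): flips 2 -> legal
(5,1): no bracket -> illegal
(5,3): no bracket -> illegal
(5,4): no bracket -> illegal
(6,1): no bracket -> illegal
(6,2): no bracket -> illegal
(6,3): no bracket -> illegal
W mobility = 7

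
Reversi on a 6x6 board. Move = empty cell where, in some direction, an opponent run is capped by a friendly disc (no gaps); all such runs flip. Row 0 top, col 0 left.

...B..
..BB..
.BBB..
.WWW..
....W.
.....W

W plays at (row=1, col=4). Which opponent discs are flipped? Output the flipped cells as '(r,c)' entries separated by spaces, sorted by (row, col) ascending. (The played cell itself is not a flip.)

Dir NW: opp run (0,3), next=edge -> no flip
Dir N: first cell '.' (not opp) -> no flip
Dir NE: first cell '.' (not opp) -> no flip
Dir W: opp run (1,3) (1,2), next='.' -> no flip
Dir E: first cell '.' (not opp) -> no flip
Dir SW: opp run (2,3) capped by W -> flip
Dir S: first cell '.' (not opp) -> no flip
Dir SE: first cell '.' (not opp) -> no flip

Answer: (2,3)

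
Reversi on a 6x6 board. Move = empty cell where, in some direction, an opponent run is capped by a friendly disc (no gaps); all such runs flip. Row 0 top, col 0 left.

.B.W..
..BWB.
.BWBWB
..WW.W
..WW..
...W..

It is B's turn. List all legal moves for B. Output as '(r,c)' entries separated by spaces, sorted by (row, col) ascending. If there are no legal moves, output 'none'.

Answer: (3,4) (4,1) (4,5) (5,2) (5,4)

Derivation:
(0,2): no bracket -> illegal
(0,4): no bracket -> illegal
(1,1): no bracket -> illegal
(1,5): no bracket -> illegal
(3,1): no bracket -> illegal
(3,4): flips 1 -> legal
(4,1): flips 1 -> legal
(4,4): no bracket -> illegal
(4,5): flips 1 -> legal
(5,1): no bracket -> illegal
(5,2): flips 3 -> legal
(5,4): flips 2 -> legal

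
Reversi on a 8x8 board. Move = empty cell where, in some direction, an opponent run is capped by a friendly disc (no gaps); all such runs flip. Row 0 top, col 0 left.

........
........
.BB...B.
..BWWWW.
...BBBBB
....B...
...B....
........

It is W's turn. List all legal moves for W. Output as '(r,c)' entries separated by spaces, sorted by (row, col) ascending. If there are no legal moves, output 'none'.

Answer: (1,1) (1,6) (1,7) (3,1) (5,2) (5,3) (5,5) (5,6) (5,7) (6,4) (7,2)

Derivation:
(1,0): no bracket -> illegal
(1,1): flips 1 -> legal
(1,2): no bracket -> illegal
(1,3): no bracket -> illegal
(1,5): no bracket -> illegal
(1,6): flips 1 -> legal
(1,7): flips 1 -> legal
(2,0): no bracket -> illegal
(2,3): no bracket -> illegal
(2,5): no bracket -> illegal
(2,7): no bracket -> illegal
(3,0): no bracket -> illegal
(3,1): flips 1 -> legal
(3,7): no bracket -> illegal
(4,1): no bracket -> illegal
(4,2): no bracket -> illegal
(5,2): flips 1 -> legal
(5,3): flips 2 -> legal
(5,5): flips 2 -> legal
(5,6): flips 2 -> legal
(5,7): flips 1 -> legal
(6,2): no bracket -> illegal
(6,4): flips 2 -> legal
(6,5): no bracket -> illegal
(7,2): flips 3 -> legal
(7,3): no bracket -> illegal
(7,4): no bracket -> illegal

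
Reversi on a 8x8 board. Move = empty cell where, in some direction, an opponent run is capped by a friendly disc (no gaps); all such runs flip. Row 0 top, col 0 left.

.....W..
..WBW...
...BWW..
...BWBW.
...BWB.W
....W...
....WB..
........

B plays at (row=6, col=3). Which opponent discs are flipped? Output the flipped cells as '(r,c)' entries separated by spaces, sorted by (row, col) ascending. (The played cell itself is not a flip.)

Answer: (5,4) (6,4)

Derivation:
Dir NW: first cell '.' (not opp) -> no flip
Dir N: first cell '.' (not opp) -> no flip
Dir NE: opp run (5,4) capped by B -> flip
Dir W: first cell '.' (not opp) -> no flip
Dir E: opp run (6,4) capped by B -> flip
Dir SW: first cell '.' (not opp) -> no flip
Dir S: first cell '.' (not opp) -> no flip
Dir SE: first cell '.' (not opp) -> no flip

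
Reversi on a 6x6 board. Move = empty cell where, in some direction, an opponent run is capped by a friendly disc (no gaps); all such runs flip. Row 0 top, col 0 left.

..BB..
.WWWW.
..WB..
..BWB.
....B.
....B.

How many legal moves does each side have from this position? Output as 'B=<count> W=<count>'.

-- B to move --
(0,0): flips 3 -> legal
(0,1): flips 1 -> legal
(0,4): no bracket -> illegal
(0,5): flips 1 -> legal
(1,0): no bracket -> illegal
(1,5): no bracket -> illegal
(2,0): flips 1 -> legal
(2,1): flips 2 -> legal
(2,4): flips 1 -> legal
(2,5): flips 1 -> legal
(3,1): no bracket -> illegal
(4,2): no bracket -> illegal
(4,3): flips 1 -> legal
B mobility = 8
-- W to move --
(0,1): no bracket -> illegal
(0,4): no bracket -> illegal
(2,1): no bracket -> illegal
(2,4): flips 1 -> legal
(2,5): no bracket -> illegal
(3,1): flips 1 -> legal
(3,5): flips 1 -> legal
(4,1): flips 2 -> legal
(4,2): flips 1 -> legal
(4,3): no bracket -> illegal
(4,5): flips 2 -> legal
(5,3): no bracket -> illegal
(5,5): flips 1 -> legal
W mobility = 7

Answer: B=8 W=7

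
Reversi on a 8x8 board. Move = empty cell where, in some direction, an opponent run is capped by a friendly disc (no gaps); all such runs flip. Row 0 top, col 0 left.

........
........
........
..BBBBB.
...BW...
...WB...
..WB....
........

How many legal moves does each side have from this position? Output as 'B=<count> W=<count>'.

-- B to move --
(4,2): no bracket -> illegal
(4,5): flips 1 -> legal
(5,1): no bracket -> illegal
(5,2): flips 1 -> legal
(5,5): flips 1 -> legal
(6,1): flips 1 -> legal
(6,4): no bracket -> illegal
(7,1): flips 3 -> legal
(7,2): no bracket -> illegal
(7,3): no bracket -> illegal
B mobility = 5
-- W to move --
(2,1): no bracket -> illegal
(2,2): flips 1 -> legal
(2,3): flips 2 -> legal
(2,4): flips 1 -> legal
(2,5): no bracket -> illegal
(2,6): flips 1 -> legal
(2,7): no bracket -> illegal
(3,1): no bracket -> illegal
(3,7): no bracket -> illegal
(4,1): no bracket -> illegal
(4,2): flips 1 -> legal
(4,5): no bracket -> illegal
(4,6): no bracket -> illegal
(4,7): no bracket -> illegal
(5,2): no bracket -> illegal
(5,5): flips 1 -> legal
(6,4): flips 2 -> legal
(6,5): no bracket -> illegal
(7,2): no bracket -> illegal
(7,3): flips 1 -> legal
(7,4): no bracket -> illegal
W mobility = 8

Answer: B=5 W=8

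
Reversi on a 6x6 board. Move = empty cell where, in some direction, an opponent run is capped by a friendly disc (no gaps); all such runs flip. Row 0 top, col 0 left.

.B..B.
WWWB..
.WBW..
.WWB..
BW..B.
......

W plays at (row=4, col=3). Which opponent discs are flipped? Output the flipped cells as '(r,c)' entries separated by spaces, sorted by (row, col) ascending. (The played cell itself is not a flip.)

Dir NW: first cell 'W' (not opp) -> no flip
Dir N: opp run (3,3) capped by W -> flip
Dir NE: first cell '.' (not opp) -> no flip
Dir W: first cell '.' (not opp) -> no flip
Dir E: opp run (4,4), next='.' -> no flip
Dir SW: first cell '.' (not opp) -> no flip
Dir S: first cell '.' (not opp) -> no flip
Dir SE: first cell '.' (not opp) -> no flip

Answer: (3,3)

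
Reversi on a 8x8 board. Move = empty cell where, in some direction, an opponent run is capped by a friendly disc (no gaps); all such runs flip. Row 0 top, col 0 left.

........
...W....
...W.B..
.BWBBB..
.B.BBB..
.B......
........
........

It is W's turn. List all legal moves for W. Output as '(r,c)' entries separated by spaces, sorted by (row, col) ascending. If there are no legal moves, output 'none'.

(1,4): no bracket -> illegal
(1,5): no bracket -> illegal
(1,6): no bracket -> illegal
(2,0): no bracket -> illegal
(2,1): no bracket -> illegal
(2,2): no bracket -> illegal
(2,4): no bracket -> illegal
(2,6): no bracket -> illegal
(3,0): flips 1 -> legal
(3,6): flips 3 -> legal
(4,0): no bracket -> illegal
(4,2): no bracket -> illegal
(4,6): no bracket -> illegal
(5,0): flips 1 -> legal
(5,2): no bracket -> illegal
(5,3): flips 2 -> legal
(5,4): flips 1 -> legal
(5,5): no bracket -> illegal
(5,6): flips 2 -> legal
(6,0): no bracket -> illegal
(6,1): no bracket -> illegal
(6,2): no bracket -> illegal

Answer: (3,0) (3,6) (5,0) (5,3) (5,4) (5,6)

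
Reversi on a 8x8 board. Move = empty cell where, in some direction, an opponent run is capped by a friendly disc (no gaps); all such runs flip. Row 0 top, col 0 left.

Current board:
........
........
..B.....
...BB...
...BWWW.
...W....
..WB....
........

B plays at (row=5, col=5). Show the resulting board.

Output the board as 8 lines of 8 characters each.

Answer: ........
........
..B.....
...BB...
...BBWW.
...W.B..
..WB....
........

Derivation:
Place B at (5,5); scan 8 dirs for brackets.
Dir NW: opp run (4,4) capped by B -> flip
Dir N: opp run (4,5), next='.' -> no flip
Dir NE: opp run (4,6), next='.' -> no flip
Dir W: first cell '.' (not opp) -> no flip
Dir E: first cell '.' (not opp) -> no flip
Dir SW: first cell '.' (not opp) -> no flip
Dir S: first cell '.' (not opp) -> no flip
Dir SE: first cell '.' (not opp) -> no flip
All flips: (4,4)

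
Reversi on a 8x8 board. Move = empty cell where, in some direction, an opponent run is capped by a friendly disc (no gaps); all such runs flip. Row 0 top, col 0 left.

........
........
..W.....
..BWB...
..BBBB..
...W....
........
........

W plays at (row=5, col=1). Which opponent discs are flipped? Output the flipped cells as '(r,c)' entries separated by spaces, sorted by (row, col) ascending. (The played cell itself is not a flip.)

Dir NW: first cell '.' (not opp) -> no flip
Dir N: first cell '.' (not opp) -> no flip
Dir NE: opp run (4,2) capped by W -> flip
Dir W: first cell '.' (not opp) -> no flip
Dir E: first cell '.' (not opp) -> no flip
Dir SW: first cell '.' (not opp) -> no flip
Dir S: first cell '.' (not opp) -> no flip
Dir SE: first cell '.' (not opp) -> no flip

Answer: (4,2)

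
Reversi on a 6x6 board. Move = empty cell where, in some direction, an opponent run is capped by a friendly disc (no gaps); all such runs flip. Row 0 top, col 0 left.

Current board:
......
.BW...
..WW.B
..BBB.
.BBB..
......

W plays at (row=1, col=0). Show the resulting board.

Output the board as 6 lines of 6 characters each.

Answer: ......
WWW...
..WW.B
..BBB.
.BBB..
......

Derivation:
Place W at (1,0); scan 8 dirs for brackets.
Dir NW: edge -> no flip
Dir N: first cell '.' (not opp) -> no flip
Dir NE: first cell '.' (not opp) -> no flip
Dir W: edge -> no flip
Dir E: opp run (1,1) capped by W -> flip
Dir SW: edge -> no flip
Dir S: first cell '.' (not opp) -> no flip
Dir SE: first cell '.' (not opp) -> no flip
All flips: (1,1)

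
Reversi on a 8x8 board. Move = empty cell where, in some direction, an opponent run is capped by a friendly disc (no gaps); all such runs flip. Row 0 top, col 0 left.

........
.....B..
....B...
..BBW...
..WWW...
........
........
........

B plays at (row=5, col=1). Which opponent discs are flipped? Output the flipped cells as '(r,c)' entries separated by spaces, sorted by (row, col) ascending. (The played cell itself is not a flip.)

Answer: (4,2)

Derivation:
Dir NW: first cell '.' (not opp) -> no flip
Dir N: first cell '.' (not opp) -> no flip
Dir NE: opp run (4,2) capped by B -> flip
Dir W: first cell '.' (not opp) -> no flip
Dir E: first cell '.' (not opp) -> no flip
Dir SW: first cell '.' (not opp) -> no flip
Dir S: first cell '.' (not opp) -> no flip
Dir SE: first cell '.' (not opp) -> no flip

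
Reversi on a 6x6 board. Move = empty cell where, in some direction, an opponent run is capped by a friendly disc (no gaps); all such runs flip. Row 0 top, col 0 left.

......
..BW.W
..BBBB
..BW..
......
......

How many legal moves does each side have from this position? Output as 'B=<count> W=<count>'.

Answer: B=9 W=3

Derivation:
-- B to move --
(0,2): flips 1 -> legal
(0,3): flips 1 -> legal
(0,4): flips 1 -> legal
(0,5): flips 1 -> legal
(1,4): flips 1 -> legal
(3,4): flips 1 -> legal
(4,2): flips 1 -> legal
(4,3): flips 1 -> legal
(4,4): flips 1 -> legal
B mobility = 9
-- W to move --
(0,1): no bracket -> illegal
(0,2): no bracket -> illegal
(0,3): no bracket -> illegal
(1,1): flips 2 -> legal
(1,4): no bracket -> illegal
(2,1): no bracket -> illegal
(3,1): flips 2 -> legal
(3,4): no bracket -> illegal
(3,5): flips 2 -> legal
(4,1): no bracket -> illegal
(4,2): no bracket -> illegal
(4,3): no bracket -> illegal
W mobility = 3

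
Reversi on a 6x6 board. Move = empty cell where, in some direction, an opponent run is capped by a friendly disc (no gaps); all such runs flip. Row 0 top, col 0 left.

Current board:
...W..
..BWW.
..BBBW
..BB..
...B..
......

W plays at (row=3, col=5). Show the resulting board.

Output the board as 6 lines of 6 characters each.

Place W at (3,5); scan 8 dirs for brackets.
Dir NW: opp run (2,4) capped by W -> flip
Dir N: first cell 'W' (not opp) -> no flip
Dir NE: edge -> no flip
Dir W: first cell '.' (not opp) -> no flip
Dir E: edge -> no flip
Dir SW: first cell '.' (not opp) -> no flip
Dir S: first cell '.' (not opp) -> no flip
Dir SE: edge -> no flip
All flips: (2,4)

Answer: ...W..
..BWW.
..BBWW
..BB.W
...B..
......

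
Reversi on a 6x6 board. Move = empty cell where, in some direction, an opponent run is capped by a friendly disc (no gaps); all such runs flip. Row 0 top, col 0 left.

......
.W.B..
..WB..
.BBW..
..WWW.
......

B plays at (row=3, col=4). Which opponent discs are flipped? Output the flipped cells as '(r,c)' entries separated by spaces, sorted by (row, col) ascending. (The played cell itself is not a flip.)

Dir NW: first cell 'B' (not opp) -> no flip
Dir N: first cell '.' (not opp) -> no flip
Dir NE: first cell '.' (not opp) -> no flip
Dir W: opp run (3,3) capped by B -> flip
Dir E: first cell '.' (not opp) -> no flip
Dir SW: opp run (4,3), next='.' -> no flip
Dir S: opp run (4,4), next='.' -> no flip
Dir SE: first cell '.' (not opp) -> no flip

Answer: (3,3)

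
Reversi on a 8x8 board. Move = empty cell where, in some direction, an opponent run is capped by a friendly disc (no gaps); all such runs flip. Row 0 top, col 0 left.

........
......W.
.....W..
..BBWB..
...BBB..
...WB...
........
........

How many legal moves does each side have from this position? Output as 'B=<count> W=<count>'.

Answer: B=7 W=8

Derivation:
-- B to move --
(0,5): no bracket -> illegal
(0,6): no bracket -> illegal
(0,7): flips 3 -> legal
(1,4): no bracket -> illegal
(1,5): flips 1 -> legal
(1,7): no bracket -> illegal
(2,3): flips 1 -> legal
(2,4): flips 1 -> legal
(2,6): no bracket -> illegal
(2,7): no bracket -> illegal
(3,6): no bracket -> illegal
(4,2): no bracket -> illegal
(5,2): flips 1 -> legal
(6,2): flips 1 -> legal
(6,3): flips 1 -> legal
(6,4): no bracket -> illegal
B mobility = 7
-- W to move --
(2,1): no bracket -> illegal
(2,2): no bracket -> illegal
(2,3): flips 2 -> legal
(2,4): no bracket -> illegal
(2,6): flips 2 -> legal
(3,1): flips 2 -> legal
(3,6): flips 1 -> legal
(4,1): no bracket -> illegal
(4,2): no bracket -> illegal
(4,6): no bracket -> illegal
(5,2): flips 1 -> legal
(5,5): flips 3 -> legal
(5,6): flips 1 -> legal
(6,3): no bracket -> illegal
(6,4): flips 2 -> legal
(6,5): no bracket -> illegal
W mobility = 8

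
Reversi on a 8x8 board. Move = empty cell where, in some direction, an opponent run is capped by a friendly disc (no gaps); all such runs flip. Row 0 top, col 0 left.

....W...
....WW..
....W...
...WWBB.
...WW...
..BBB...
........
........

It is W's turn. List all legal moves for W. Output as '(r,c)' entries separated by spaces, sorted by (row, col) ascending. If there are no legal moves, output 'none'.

Answer: (2,6) (3,7) (4,6) (6,1) (6,2) (6,3) (6,4) (6,5)

Derivation:
(2,5): no bracket -> illegal
(2,6): flips 1 -> legal
(2,7): no bracket -> illegal
(3,7): flips 2 -> legal
(4,1): no bracket -> illegal
(4,2): no bracket -> illegal
(4,5): no bracket -> illegal
(4,6): flips 1 -> legal
(4,7): no bracket -> illegal
(5,1): no bracket -> illegal
(5,5): no bracket -> illegal
(6,1): flips 1 -> legal
(6,2): flips 1 -> legal
(6,3): flips 1 -> legal
(6,4): flips 1 -> legal
(6,5): flips 1 -> legal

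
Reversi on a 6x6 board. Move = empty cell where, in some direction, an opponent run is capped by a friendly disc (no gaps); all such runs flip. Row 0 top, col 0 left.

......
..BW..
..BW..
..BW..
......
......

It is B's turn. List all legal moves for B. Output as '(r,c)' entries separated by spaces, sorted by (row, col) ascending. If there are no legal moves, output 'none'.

(0,2): no bracket -> illegal
(0,3): no bracket -> illegal
(0,4): flips 1 -> legal
(1,4): flips 2 -> legal
(2,4): flips 1 -> legal
(3,4): flips 2 -> legal
(4,2): no bracket -> illegal
(4,3): no bracket -> illegal
(4,4): flips 1 -> legal

Answer: (0,4) (1,4) (2,4) (3,4) (4,4)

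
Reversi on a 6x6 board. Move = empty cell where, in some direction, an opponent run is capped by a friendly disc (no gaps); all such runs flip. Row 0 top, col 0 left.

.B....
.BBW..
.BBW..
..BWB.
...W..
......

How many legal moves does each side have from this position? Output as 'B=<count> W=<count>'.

Answer: B=6 W=8

Derivation:
-- B to move --
(0,2): no bracket -> illegal
(0,3): no bracket -> illegal
(0,4): flips 1 -> legal
(1,4): flips 2 -> legal
(2,4): flips 1 -> legal
(4,2): no bracket -> illegal
(4,4): flips 1 -> legal
(5,2): flips 1 -> legal
(5,3): no bracket -> illegal
(5,4): flips 1 -> legal
B mobility = 6
-- W to move --
(0,0): flips 2 -> legal
(0,2): no bracket -> illegal
(0,3): no bracket -> illegal
(1,0): flips 4 -> legal
(2,0): flips 2 -> legal
(2,4): no bracket -> illegal
(2,5): flips 1 -> legal
(3,0): no bracket -> illegal
(3,1): flips 2 -> legal
(3,5): flips 1 -> legal
(4,1): flips 1 -> legal
(4,2): no bracket -> illegal
(4,4): no bracket -> illegal
(4,5): flips 1 -> legal
W mobility = 8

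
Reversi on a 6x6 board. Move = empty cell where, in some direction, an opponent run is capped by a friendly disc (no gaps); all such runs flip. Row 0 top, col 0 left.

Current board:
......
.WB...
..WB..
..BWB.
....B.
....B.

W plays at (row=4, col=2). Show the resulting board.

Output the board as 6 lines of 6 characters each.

Place W at (4,2); scan 8 dirs for brackets.
Dir NW: first cell '.' (not opp) -> no flip
Dir N: opp run (3,2) capped by W -> flip
Dir NE: first cell 'W' (not opp) -> no flip
Dir W: first cell '.' (not opp) -> no flip
Dir E: first cell '.' (not opp) -> no flip
Dir SW: first cell '.' (not opp) -> no flip
Dir S: first cell '.' (not opp) -> no flip
Dir SE: first cell '.' (not opp) -> no flip
All flips: (3,2)

Answer: ......
.WB...
..WB..
..WWB.
..W.B.
....B.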